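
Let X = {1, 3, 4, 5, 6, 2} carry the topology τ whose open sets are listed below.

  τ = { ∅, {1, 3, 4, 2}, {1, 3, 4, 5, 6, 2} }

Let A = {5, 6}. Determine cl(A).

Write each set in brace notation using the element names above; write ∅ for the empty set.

cl via duality: int({1, 3, 4, 2}) = {1, 3, 4, 2}, so X∖{1, 3, 4, 2} = {5, 6}

{5, 6}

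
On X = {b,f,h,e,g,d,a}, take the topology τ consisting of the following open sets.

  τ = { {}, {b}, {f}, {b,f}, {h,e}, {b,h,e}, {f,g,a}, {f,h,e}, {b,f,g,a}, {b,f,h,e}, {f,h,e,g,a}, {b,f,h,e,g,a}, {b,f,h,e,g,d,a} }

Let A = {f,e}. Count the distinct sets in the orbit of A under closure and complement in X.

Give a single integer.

X∖A={b,h,g,d,a}, int(X∖A)={b}, hence cl(A)={f,h,e,g,d,a}
Orbit (k=closure, c=complement):
  1. A     = {f,e}
  2. kA    = {f,h,e,g,d,a}
  3. cA    = {b,h,g,d,a}
  4. ckA   = {b}
  5. kcA   = {b,h,e,g,d,a}
  6. kckA  = {b,d}
  7. ckcA  = {f}
  8. ckckA = {f,h,e,g,a}
  9. kckcA = {f,g,d,a}
  10. ckckcA = {b,h,e}
  11. kckckcA = {b,h,e,d}
  12. ckckckcA = {f,g,a}
(closed under both — stop)

12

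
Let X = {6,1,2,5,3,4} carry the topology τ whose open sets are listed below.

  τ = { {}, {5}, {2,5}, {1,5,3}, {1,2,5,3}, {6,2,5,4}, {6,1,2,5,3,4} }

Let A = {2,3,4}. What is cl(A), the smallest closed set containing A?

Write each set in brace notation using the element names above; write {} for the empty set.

closure: X∖int(X∖A) = X∖{5} = {6,1,2,3,4}

{6,1,2,3,4}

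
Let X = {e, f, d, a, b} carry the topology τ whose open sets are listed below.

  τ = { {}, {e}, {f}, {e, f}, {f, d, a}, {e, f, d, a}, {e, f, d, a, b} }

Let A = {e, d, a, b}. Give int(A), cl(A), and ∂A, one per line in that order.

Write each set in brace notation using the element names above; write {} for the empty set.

int(A) = {e}
cl(A)  = {e, d, a, b}
∂A     = {d, a, b}

open subsets of A: {}, {e}; so int(A) = {e}
closure: X∖int(X∖A) = X∖{f} = {e, d, a, b}
∂A = {e, d, a, b} minus {e} = {d, a, b}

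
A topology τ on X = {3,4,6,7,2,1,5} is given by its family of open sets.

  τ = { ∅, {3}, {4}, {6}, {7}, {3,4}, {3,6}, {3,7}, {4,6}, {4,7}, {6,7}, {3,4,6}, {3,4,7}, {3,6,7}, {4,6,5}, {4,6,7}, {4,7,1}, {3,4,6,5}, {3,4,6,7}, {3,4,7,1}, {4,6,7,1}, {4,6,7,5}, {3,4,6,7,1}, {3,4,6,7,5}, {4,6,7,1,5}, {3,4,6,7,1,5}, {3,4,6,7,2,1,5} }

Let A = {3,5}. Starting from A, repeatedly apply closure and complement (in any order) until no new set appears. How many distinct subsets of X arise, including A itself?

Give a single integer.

closure: X∖int(X∖A) = X∖{4,6,7,1} = {3,2,5}
Let k=closure and c=complement:
  1. A     = {3,5}
  2. kA    = {3,2,5}
  3. cA    = {4,6,7,2,1}
  4. ckA   = {4,6,7,1}
  5. kcA   = {4,6,7,2,1,5}
  6. ckcA  = {3}
  7. kckcA = {3,2}
  8. ckckcA = {4,6,7,1,5}
— saturated at 8

8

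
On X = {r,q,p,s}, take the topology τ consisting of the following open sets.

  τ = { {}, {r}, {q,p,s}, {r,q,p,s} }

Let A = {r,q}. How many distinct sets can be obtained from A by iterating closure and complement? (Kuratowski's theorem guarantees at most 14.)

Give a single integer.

complement {p,s}; its interior {}; cl(A) = X∖{} = {r,q,p,s}
With k = closure, c = complement:
  1. A     = {r,q}
  2. kA    = {r,q,p,s}
  3. cA    = {p,s}
  4. ckA   = {}
  5. kcA   = {q,p,s}
  6. ckcA  = {r}
k, c of each give nothing new

6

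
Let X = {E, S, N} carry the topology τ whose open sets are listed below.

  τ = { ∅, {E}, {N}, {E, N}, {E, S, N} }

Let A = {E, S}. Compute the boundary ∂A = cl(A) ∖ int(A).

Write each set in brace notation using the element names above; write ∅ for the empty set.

opens ⊆ A: ∅, {E}; union → int = {E}
complement {N}; its interior {N}; cl(A) = X∖{N} = {E, S}
boundary = {E, S} ∖ {E} = {S}

{S}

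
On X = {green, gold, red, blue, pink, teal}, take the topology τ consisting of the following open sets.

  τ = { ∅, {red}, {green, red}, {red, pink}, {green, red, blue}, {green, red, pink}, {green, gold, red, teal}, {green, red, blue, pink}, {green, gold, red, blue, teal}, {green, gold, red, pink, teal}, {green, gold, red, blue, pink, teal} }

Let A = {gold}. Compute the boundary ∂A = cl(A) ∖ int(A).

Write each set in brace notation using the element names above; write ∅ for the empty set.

{gold, teal}

opens ⊆ A: ∅; union → int = ∅
complement {green, red, blue, pink, teal}; its interior {green, red, blue, pink}; cl(A) = X∖{green, red, blue, pink} = {gold, teal}
boundary = {gold, teal} ∖ ∅ = {gold, teal}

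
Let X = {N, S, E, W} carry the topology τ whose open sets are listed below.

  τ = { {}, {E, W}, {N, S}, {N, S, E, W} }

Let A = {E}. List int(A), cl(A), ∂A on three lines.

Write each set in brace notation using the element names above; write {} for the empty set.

open subsets of A: {}; so int(A) = {}
closure: X∖int(X∖A) = X∖{N, S} = {E, W}
∂A = {E, W} minus {} = {E, W}

int(A) = {}
cl(A)  = {E, W}
∂A     = {E, W}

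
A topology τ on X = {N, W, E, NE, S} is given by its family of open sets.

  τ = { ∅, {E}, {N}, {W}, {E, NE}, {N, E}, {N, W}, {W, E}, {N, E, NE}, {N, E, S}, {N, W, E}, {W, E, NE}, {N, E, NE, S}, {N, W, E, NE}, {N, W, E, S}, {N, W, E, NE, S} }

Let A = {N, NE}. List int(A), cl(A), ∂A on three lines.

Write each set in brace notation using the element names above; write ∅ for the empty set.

int(A) = {N}
cl(A)  = {N, NE, S}
∂A     = {NE, S}

interior: largest open inside A is {N} (from ∅, {N})
cl via duality: int({W, E, S}) = {W, E}, so X∖{W, E} = {N, NE, S}
cl∖int = {NE, S}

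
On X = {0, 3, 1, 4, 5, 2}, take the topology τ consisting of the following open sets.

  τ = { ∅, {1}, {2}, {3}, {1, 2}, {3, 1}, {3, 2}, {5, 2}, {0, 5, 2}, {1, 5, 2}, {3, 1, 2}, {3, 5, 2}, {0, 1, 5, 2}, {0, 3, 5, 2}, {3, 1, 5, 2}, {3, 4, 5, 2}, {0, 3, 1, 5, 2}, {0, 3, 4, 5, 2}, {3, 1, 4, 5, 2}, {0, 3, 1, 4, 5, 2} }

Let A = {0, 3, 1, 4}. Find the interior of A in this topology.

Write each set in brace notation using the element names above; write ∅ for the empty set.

open subsets of A: ∅, {1}, {3}, {3, 1}; so int(A) = {3, 1}

{3, 1}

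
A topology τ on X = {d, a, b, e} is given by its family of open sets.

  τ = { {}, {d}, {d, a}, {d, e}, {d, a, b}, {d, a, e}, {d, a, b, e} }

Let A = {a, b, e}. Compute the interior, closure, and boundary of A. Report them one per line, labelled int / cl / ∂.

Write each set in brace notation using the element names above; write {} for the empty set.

int(A) = {}
cl(A)  = {a, b, e}
∂A     = {a, b, e}

opens ⊆ A: {}; union → int = {}
complement {d}; its interior {d}; cl(A) = X∖{d} = {a, b, e}
boundary = {a, b, e} ∖ {} = {a, b, e}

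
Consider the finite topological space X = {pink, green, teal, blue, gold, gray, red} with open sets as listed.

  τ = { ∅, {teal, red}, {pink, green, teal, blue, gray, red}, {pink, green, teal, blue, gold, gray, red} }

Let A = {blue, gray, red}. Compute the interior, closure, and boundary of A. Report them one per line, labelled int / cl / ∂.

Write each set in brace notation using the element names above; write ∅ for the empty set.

int(A) = ∅
cl(A)  = {pink, green, teal, blue, gold, gray, red}
∂A     = {pink, green, teal, blue, gold, gray, red}

open subsets of A: ∅; so int(A) = ∅
closure: X∖int(X∖A) = X∖∅ = {pink, green, teal, blue, gold, gray, red}
∂A = {pink, green, teal, blue, gold, gray, red} minus ∅ = {pink, green, teal, blue, gold, gray, red}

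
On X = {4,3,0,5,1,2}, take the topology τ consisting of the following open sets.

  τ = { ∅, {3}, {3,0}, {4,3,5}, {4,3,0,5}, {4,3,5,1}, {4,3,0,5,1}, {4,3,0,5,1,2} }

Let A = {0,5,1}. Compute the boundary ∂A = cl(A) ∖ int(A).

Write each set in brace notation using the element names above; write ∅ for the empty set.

open subsets of A: ∅; so int(A) = ∅
closure: X∖int(X∖A) = X∖{3} = {4,0,5,1,2}
∂A = {4,0,5,1,2} minus ∅ = {4,0,5,1,2}

{4,0,5,1,2}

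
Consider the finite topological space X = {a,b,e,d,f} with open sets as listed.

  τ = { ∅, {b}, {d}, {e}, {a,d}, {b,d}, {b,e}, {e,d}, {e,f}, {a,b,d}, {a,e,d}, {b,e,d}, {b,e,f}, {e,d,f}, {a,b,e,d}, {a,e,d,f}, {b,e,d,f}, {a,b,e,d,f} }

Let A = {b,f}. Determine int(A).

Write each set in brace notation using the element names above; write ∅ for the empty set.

open subsets of A: ∅, {b}; so int(A) = {b}

{b}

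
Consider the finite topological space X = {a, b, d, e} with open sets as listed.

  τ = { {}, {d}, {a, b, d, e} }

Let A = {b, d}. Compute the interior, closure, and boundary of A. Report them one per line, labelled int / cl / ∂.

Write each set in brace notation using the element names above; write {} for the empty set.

int(A) = {d}
cl(A)  = {a, b, d, e}
∂A     = {a, b, e}

open subsets of A: {}, {d}; so int(A) = {d}
closure: X∖int(X∖A) = X∖{} = {a, b, d, e}
∂A = {a, b, d, e} minus {d} = {a, b, e}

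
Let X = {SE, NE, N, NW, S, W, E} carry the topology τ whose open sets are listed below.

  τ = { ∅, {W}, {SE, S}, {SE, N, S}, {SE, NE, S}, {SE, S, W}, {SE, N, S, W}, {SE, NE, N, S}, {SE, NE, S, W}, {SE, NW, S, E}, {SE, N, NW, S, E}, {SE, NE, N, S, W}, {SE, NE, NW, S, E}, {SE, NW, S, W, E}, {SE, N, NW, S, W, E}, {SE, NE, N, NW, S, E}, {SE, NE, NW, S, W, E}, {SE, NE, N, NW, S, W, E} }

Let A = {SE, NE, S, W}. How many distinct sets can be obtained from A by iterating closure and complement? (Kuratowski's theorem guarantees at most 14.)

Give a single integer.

4

closure: X∖int(X∖A) = X∖∅ = {SE, NE, N, NW, S, W, E}
Let k=closure and c=complement:
  1. A     = {SE, NE, S, W}
  2. kA    = {SE, NE, N, NW, S, W, E}
  3. cA    = {N, NW, E}
  4. ckA   = ∅
— saturated at 4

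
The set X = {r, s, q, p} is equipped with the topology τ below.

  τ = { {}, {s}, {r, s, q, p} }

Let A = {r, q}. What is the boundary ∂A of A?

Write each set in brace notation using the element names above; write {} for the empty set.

open subsets of A: {}; so int(A) = {}
closure: X∖int(X∖A) = X∖{s} = {r, q, p}
∂A = {r, q, p} minus {} = {r, q, p}

{r, q, p}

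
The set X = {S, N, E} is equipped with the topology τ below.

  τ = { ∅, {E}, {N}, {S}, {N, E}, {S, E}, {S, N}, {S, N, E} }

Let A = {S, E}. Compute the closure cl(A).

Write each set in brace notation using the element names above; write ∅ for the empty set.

{S, E}

X∖A={N}, int(X∖A)={N}, hence cl(A)={S, E}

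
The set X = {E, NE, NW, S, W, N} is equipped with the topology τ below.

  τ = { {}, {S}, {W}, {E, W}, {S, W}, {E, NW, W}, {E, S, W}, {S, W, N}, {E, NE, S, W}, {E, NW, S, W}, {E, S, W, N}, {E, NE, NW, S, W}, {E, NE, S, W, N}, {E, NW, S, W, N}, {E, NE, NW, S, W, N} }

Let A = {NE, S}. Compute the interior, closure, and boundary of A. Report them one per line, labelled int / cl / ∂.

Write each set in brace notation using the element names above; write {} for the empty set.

opens ⊆ A: {}, {S}; union → int = {S}
complement {E, NW, W, N}; its interior {E, NW, W}; cl(A) = X∖{E, NW, W} = {NE, S, N}
boundary = {NE, S, N} ∖ {S} = {NE, N}

int(A) = {S}
cl(A)  = {NE, S, N}
∂A     = {NE, N}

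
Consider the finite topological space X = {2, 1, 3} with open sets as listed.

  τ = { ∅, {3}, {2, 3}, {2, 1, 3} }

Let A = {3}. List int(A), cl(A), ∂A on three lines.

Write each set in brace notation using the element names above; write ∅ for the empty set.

interior: largest open inside A is {3} (from ∅, {3})
cl via duality: int({2, 1}) = ∅, so X∖∅ = {2, 1, 3}
cl∖int = {2, 1}

int(A) = {3}
cl(A)  = {2, 1, 3}
∂A     = {2, 1}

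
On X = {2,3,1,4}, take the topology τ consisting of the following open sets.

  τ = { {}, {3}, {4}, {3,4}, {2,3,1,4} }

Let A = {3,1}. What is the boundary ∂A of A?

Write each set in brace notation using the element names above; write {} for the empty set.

{2,1}

open subsets of A: {}, {3}; so int(A) = {3}
closure: X∖int(X∖A) = X∖{4} = {2,3,1}
∂A = {2,3,1} minus {3} = {2,1}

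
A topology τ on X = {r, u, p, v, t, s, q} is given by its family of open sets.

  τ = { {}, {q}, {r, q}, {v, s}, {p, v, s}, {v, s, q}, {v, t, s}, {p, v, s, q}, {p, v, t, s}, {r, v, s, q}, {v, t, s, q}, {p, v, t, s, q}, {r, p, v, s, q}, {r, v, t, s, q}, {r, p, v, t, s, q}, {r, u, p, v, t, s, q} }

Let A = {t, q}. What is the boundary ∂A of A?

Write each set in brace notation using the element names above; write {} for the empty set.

{r, u, t}

opens ⊆ A: {}, {q}; union → int = {q}
complement {r, u, p, v, s}; its interior {p, v, s}; cl(A) = X∖{p, v, s} = {r, u, t, q}
boundary = {r, u, t, q} ∖ {q} = {r, u, t}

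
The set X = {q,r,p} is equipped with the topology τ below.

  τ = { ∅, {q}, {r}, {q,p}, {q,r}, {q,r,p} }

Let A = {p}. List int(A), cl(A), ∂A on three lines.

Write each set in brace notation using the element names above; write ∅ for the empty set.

int(A) = ∅
cl(A)  = {p}
∂A     = {p}

U open, U⊆A: ∅. int(A) = ⋃ = ∅
X∖A={q,r}, int(X∖A)={q,r}, hence cl(A)={p}
∂A: remove int from cl → {p}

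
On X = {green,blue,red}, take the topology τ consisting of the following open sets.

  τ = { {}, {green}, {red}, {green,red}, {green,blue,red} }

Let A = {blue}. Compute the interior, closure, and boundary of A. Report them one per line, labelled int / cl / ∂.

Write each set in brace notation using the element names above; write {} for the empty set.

open subsets of A: {}; so int(A) = {}
closure: X∖int(X∖A) = X∖{green,red} = {blue}
∂A = {blue} minus {} = {blue}

int(A) = {}
cl(A)  = {blue}
∂A     = {blue}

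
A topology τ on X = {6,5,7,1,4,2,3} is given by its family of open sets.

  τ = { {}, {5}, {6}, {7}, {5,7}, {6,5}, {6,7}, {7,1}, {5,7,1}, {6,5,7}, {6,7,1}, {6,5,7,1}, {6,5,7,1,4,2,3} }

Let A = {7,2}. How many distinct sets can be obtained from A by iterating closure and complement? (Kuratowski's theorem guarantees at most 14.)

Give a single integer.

closure: X∖int(X∖A) = X∖{6,5} = {7,1,4,2,3}
Let k=closure and c=complement:
  1. A     = {7,2}
  2. kA    = {7,1,4,2,3}
  3. cA    = {6,5,1,4,3}
  4. ckA   = {6,5}
  5. kcA   = {6,5,1,4,2,3}
  6. kckA  = {6,5,4,2,3}
  7. ckcA  = {7}
  8. ckckA = {7,1}
— saturated at 8

8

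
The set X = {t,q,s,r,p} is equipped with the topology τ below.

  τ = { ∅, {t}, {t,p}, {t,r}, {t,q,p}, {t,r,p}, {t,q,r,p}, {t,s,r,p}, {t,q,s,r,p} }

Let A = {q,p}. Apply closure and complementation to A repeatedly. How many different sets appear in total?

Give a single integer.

6

complement {t,s,r}; its interior {t,r}; cl(A) = X∖{t,r} = {q,s,p}
With k = closure, c = complement:
  1. A     = {q,p}
  2. kA    = {q,s,p}
  3. cA    = {t,s,r}
  4. ckA   = {t,r}
  5. kcA   = {t,q,s,r,p}
  6. ckcA  = ∅
k, c of each give nothing new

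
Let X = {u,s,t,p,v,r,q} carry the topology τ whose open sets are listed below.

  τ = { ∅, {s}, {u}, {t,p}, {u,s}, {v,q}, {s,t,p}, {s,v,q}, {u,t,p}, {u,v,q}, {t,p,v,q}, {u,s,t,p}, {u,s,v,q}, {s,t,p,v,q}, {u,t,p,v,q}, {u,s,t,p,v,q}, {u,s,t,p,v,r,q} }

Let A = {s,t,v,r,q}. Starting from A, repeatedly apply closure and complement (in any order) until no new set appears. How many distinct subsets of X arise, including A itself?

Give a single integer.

10

cl via duality: int({u,p}) = {u}, so X∖{u} = {s,t,p,v,r,q}
Write k for closure, c for complement:
  1. A     = {s,t,v,r,q}
  2. kA    = {s,t,p,v,r,q}
  3. cA    = {u,p}
  4. ckA   = {u}
  5. kcA   = {u,t,p,r}
  6. kckA  = {u,r}
  7. ckcA  = {s,v,q}
  8. ckckA = {s,t,p,v,q}
  9. kckcA = {s,v,r,q}
  10. ckckcA = {u,t,p}
applying k or c yields no new set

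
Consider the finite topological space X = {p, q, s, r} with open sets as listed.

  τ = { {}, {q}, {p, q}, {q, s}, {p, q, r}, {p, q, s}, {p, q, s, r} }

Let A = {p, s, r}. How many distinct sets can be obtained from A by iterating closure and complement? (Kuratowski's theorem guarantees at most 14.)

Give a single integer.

complement {q}; its interior {q}; cl(A) = X∖{q} = {p, s, r}
With k = closure, c = complement:
  1. A     = {p, s, r}
  2. cA    = {q}
  3. kcA   = {p, q, s, r}
  4. ckcA  = {}
k, c of each give nothing new

4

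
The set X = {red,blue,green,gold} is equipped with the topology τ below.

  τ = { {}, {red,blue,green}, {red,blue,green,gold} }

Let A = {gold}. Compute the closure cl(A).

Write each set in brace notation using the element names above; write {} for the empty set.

complement {red,blue,green}; its interior {red,blue,green}; cl(A) = X∖{red,blue,green} = {gold}

{gold}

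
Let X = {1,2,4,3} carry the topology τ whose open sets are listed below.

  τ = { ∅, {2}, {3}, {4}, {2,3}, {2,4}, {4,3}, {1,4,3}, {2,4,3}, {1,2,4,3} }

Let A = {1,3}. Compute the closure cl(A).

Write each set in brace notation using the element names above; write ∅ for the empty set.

{1,3}

closure: X∖int(X∖A) = X∖{2,4} = {1,3}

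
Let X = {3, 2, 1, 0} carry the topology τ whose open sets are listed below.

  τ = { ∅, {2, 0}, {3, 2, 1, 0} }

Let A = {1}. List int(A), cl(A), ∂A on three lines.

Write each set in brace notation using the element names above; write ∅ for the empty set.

interior: largest open inside A is ∅ (from ∅)
cl via duality: int({3, 2, 0}) = {2, 0}, so X∖{2, 0} = {3, 1}
cl∖int = {3, 1}

int(A) = ∅
cl(A)  = {3, 1}
∂A     = {3, 1}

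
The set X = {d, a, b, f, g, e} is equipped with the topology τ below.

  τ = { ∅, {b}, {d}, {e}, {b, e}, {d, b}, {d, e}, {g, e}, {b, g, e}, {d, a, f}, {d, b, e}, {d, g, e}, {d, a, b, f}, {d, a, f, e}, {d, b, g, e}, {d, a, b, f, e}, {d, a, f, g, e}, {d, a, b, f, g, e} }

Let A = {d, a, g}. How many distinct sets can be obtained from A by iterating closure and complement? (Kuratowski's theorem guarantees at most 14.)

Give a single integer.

complement {b, f, e}; its interior {b, e}; cl(A) = X∖{b, e} = {d, a, f, g}
With k = closure, c = complement:
  1. A     = {d, a, g}
  2. kA    = {d, a, f, g}
  3. cA    = {b, f, e}
  4. ckA   = {b, e}
  5. kcA   = {a, b, f, g, e}
  6. kckA  = {b, g, e}
  7. ckcA  = {d}
  8. ckckA = {d, a, f}
k, c of each give nothing new

8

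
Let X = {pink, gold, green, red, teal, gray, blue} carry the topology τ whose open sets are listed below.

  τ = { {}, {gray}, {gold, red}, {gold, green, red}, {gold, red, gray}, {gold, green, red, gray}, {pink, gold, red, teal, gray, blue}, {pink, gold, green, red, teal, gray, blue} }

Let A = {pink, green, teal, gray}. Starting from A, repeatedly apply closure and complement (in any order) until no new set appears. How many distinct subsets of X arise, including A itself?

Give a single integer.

closure: X∖int(X∖A) = X∖{gold, red} = {pink, green, teal, gray, blue}
Let k=closure and c=complement:
  1. A     = {pink, green, teal, gray}
  2. kA    = {pink, green, teal, gray, blue}
  3. cA    = {gold, red, blue}
  4. ckA   = {gold, red}
  5. kcA   = {pink, gold, green, red, teal, blue}
  6. ckcA  = {gray}
  7. kckcA = {pink, teal, gray, blue}
  8. ckckcA = {gold, green, red}
— saturated at 8

8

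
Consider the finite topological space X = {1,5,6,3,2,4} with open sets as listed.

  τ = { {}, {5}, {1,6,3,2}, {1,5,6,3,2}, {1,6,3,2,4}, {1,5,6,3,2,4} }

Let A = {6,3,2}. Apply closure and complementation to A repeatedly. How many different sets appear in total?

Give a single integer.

6

X∖A={1,5,4}, int(X∖A)={5}, hence cl(A)={1,6,3,2,4}
Orbit (k=closure, c=complement):
  1. A     = {6,3,2}
  2. kA    = {1,6,3,2,4}
  3. cA    = {1,5,4}
  4. ckA   = {5}
  5. kcA   = {1,5,6,3,2,4}
  6. ckcA  = {}
(closed under both — stop)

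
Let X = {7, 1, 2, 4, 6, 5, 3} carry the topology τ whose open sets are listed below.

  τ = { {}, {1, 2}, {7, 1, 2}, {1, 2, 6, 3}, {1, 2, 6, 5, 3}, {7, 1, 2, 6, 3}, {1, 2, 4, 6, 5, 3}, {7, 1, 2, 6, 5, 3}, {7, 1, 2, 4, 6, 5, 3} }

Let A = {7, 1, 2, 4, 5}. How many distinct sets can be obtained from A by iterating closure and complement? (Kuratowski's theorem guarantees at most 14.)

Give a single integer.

X∖A={6, 3}, int(X∖A)={}, hence cl(A)={7, 1, 2, 4, 6, 5, 3}
Orbit (k=closure, c=complement):
  1. A     = {7, 1, 2, 4, 5}
  2. kA    = {7, 1, 2, 4, 6, 5, 3}
  3. cA    = {6, 3}
  4. ckA   = {}
  5. kcA   = {4, 6, 5, 3}
  6. ckcA  = {7, 1, 2}
(closed under both — stop)

6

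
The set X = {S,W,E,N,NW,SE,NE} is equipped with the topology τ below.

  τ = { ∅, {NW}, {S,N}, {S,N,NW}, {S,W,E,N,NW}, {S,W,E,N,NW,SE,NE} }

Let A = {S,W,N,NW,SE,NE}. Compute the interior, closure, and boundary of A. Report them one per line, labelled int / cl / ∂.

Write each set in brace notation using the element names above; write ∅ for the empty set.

U open, U⊆A: ∅, {NW}, {S,N}, {S,N,NW}. int(A) = ⋃ = {S,N,NW}
X∖A={E}, int(X∖A)=∅, hence cl(A)={S,W,E,N,NW,SE,NE}
∂A: remove int from cl → {W,E,SE,NE}

int(A) = {S,N,NW}
cl(A)  = {S,W,E,N,NW,SE,NE}
∂A     = {W,E,SE,NE}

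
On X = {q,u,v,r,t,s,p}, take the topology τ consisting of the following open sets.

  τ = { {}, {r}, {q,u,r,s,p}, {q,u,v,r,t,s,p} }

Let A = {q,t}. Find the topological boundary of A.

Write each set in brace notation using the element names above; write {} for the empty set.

U open, U⊆A: {}. int(A) = ⋃ = {}
X∖A={u,v,r,s,p}, int(X∖A)={r}, hence cl(A)={q,u,v,t,s,p}
∂A: remove int from cl → {q,u,v,t,s,p}

{q,u,v,t,s,p}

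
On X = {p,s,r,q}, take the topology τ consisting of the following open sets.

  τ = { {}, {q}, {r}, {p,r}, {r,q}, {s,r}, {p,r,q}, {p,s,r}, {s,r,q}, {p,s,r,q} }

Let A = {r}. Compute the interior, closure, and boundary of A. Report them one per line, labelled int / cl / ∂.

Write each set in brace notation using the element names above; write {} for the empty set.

int(A) = {r}
cl(A)  = {p,s,r}
∂A     = {p,s}

opens ⊆ A: {}, {r}; union → int = {r}
complement {p,s,q}; its interior {q}; cl(A) = X∖{q} = {p,s,r}
boundary = {p,s,r} ∖ {r} = {p,s}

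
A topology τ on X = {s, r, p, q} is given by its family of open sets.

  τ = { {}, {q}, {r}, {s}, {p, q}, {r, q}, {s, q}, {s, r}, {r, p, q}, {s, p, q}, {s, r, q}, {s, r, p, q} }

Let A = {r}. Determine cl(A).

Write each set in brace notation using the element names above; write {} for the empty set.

{r}

closure: X∖int(X∖A) = X∖{s, p, q} = {r}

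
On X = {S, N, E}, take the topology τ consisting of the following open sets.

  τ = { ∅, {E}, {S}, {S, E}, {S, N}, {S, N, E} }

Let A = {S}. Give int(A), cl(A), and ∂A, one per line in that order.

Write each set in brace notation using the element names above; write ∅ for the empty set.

opens ⊆ A: ∅, {S}; union → int = {S}
complement {N, E}; its interior {E}; cl(A) = X∖{E} = {S, N}
boundary = {S, N} ∖ {S} = {N}

int(A) = {S}
cl(A)  = {S, N}
∂A     = {N}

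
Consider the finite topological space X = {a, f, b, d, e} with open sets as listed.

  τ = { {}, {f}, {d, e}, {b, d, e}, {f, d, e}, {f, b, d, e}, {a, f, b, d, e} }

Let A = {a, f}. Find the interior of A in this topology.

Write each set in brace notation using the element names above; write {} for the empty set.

open subsets of A: {}, {f}; so int(A) = {f}

{f}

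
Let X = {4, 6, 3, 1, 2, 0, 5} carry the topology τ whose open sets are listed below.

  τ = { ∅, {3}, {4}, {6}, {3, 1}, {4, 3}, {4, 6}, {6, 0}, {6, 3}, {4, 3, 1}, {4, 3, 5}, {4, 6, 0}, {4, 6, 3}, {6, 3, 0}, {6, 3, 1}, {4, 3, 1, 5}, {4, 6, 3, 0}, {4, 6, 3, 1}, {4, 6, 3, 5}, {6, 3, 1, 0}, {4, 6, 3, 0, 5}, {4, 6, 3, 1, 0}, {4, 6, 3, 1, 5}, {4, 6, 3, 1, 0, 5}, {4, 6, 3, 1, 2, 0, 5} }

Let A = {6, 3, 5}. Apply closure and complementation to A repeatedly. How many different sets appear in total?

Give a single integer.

complement {4, 1, 2, 0}; its interior {4}; cl(A) = X∖{4} = {6, 3, 1, 2, 0, 5}
With k = closure, c = complement:
  1. A     = {6, 3, 5}
  2. kA    = {6, 3, 1, 2, 0, 5}
  3. cA    = {4, 1, 2, 0}
  4. ckA   = {4}
  5. kcA   = {4, 1, 2, 0, 5}
  6. kckA  = {4, 2, 5}
  7. ckcA  = {6, 3}
  8. ckckA = {6, 3, 1, 0}
k, c of each give nothing new

8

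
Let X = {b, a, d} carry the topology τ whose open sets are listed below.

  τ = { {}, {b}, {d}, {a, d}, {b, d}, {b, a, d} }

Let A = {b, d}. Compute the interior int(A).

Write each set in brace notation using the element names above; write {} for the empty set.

{b, d}

opens ⊆ A: {}, {d}, {b}, {b, d}; union → int = {b, d}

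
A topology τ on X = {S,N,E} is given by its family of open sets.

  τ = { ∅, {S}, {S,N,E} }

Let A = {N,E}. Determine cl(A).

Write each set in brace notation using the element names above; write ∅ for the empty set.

{N,E}

closure: X∖int(X∖A) = X∖{S} = {N,E}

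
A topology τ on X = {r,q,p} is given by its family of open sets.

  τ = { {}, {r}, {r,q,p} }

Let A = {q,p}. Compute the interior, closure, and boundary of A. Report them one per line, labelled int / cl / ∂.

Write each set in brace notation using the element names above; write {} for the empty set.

U open, U⊆A: {}. int(A) = ⋃ = {}
X∖A={r}, int(X∖A)={r}, hence cl(A)={q,p}
∂A: remove int from cl → {q,p}

int(A) = {}
cl(A)  = {q,p}
∂A     = {q,p}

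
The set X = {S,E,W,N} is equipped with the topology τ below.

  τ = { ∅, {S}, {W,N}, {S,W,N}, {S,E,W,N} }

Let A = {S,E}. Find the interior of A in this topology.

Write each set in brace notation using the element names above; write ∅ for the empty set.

{S}

opens ⊆ A: ∅, {S}; union → int = {S}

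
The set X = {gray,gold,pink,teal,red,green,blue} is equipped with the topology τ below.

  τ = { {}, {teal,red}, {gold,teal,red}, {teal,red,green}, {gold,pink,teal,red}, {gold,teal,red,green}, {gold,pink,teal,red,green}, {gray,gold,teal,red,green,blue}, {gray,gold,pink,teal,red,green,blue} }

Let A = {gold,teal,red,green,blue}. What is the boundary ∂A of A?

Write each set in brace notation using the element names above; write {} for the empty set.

{gray,pink,blue}

U open, U⊆A: {}, {teal,red}, {teal,red,green}, {gold,teal,red}, {gold,teal,red,green}. int(A) = ⋃ = {gold,teal,red,green}
X∖A={gray,pink}, int(X∖A)={}, hence cl(A)={gray,gold,pink,teal,red,green,blue}
∂A: remove int from cl → {gray,pink,blue}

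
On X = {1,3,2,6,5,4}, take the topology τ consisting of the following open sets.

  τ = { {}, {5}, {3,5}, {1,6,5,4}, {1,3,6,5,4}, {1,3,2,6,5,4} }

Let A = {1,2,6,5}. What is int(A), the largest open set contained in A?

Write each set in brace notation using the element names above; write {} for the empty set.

{5}

opens ⊆ A: {}, {5}; union → int = {5}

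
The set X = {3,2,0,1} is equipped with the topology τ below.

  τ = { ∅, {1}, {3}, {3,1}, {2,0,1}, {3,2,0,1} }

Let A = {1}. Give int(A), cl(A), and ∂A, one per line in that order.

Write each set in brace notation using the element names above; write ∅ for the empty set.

opens ⊆ A: ∅, {1}; union → int = {1}
complement {3,2,0}; its interior {3}; cl(A) = X∖{3} = {2,0,1}
boundary = {2,0,1} ∖ {1} = {2,0}

int(A) = {1}
cl(A)  = {2,0,1}
∂A     = {2,0}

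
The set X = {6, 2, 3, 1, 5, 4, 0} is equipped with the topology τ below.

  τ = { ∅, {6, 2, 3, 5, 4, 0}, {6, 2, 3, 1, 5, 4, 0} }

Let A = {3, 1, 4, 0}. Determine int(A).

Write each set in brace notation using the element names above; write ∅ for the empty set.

open subsets of A: ∅; so int(A) = ∅

∅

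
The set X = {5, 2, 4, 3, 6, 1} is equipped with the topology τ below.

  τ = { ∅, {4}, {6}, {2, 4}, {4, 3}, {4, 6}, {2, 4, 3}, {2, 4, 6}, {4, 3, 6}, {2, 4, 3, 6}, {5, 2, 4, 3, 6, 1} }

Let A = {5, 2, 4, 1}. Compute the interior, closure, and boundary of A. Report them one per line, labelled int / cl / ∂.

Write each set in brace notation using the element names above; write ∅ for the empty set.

int(A) = {2, 4}
cl(A)  = {5, 2, 4, 3, 1}
∂A     = {5, 3, 1}

open subsets of A: ∅, {4}, {2, 4}; so int(A) = {2, 4}
closure: X∖int(X∖A) = X∖{6} = {5, 2, 4, 3, 1}
∂A = {5, 2, 4, 3, 1} minus {2, 4} = {5, 3, 1}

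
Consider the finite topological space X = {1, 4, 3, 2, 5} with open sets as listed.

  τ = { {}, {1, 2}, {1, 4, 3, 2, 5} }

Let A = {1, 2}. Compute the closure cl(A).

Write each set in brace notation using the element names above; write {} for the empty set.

{1, 4, 3, 2, 5}

X∖A={4, 3, 5}, int(X∖A)={}, hence cl(A)={1, 4, 3, 2, 5}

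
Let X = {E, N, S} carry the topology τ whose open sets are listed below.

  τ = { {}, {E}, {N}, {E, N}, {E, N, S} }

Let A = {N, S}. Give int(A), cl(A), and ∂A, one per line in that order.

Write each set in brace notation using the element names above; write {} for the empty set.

int(A) = {N}
cl(A)  = {N, S}
∂A     = {S}

opens ⊆ A: {}, {N}; union → int = {N}
complement {E}; its interior {E}; cl(A) = X∖{E} = {N, S}
boundary = {N, S} ∖ {N} = {S}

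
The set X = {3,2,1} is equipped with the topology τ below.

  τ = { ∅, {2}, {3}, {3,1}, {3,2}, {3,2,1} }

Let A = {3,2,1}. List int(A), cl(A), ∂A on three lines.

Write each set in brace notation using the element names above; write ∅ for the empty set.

int(A) = {3,2,1}
cl(A)  = {3,2,1}
∂A     = ∅

open subsets of A: ∅, {2}, {3}, {3,2}, {3,1}, {3,2,1}; so int(A) = {3,2,1}
closure: X∖int(X∖A) = X∖∅ = {3,2,1}
∂A = {3,2,1} minus {3,2,1} = ∅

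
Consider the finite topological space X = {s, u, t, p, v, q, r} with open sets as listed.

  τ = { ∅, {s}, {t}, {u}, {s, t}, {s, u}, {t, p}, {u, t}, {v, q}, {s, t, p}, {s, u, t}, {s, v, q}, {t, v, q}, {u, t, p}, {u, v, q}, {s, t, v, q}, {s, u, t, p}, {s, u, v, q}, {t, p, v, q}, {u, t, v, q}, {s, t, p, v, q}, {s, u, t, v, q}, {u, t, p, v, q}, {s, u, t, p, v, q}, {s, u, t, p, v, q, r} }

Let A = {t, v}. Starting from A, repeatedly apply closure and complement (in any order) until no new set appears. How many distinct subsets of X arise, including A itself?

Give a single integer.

closure: X∖int(X∖A) = X∖{s, u} = {t, p, v, q, r}
Let k=closure and c=complement:
  1. A     = {t, v}
  2. kA    = {t, p, v, q, r}
  3. cA    = {s, u, p, q, r}
  4. ckA   = {s, u}
  5. kcA   = {s, u, p, v, q, r}
  6. kckA  = {s, u, r}
  7. ckcA  = {t}
  8. ckckA = {t, p, v, q}
  9. kckcA = {t, p, r}
  10. ckckcA = {s, u, v, q}
  11. kckckcA = {s, u, v, q, r}
  12. ckckckcA = {t, p}
— saturated at 12

12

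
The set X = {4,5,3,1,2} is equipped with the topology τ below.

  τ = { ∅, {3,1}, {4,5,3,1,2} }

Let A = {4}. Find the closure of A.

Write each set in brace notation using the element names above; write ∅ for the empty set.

{4,5,2}

complement {5,3,1,2}; its interior {3,1}; cl(A) = X∖{3,1} = {4,5,2}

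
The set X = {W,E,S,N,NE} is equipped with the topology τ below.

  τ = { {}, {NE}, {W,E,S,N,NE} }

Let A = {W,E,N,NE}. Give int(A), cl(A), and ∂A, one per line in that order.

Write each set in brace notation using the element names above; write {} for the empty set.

U open, U⊆A: {}, {NE}. int(A) = ⋃ = {NE}
X∖A={S}, int(X∖A)={}, hence cl(A)={W,E,S,N,NE}
∂A: remove int from cl → {W,E,S,N}

int(A) = {NE}
cl(A)  = {W,E,S,N,NE}
∂A     = {W,E,S,N}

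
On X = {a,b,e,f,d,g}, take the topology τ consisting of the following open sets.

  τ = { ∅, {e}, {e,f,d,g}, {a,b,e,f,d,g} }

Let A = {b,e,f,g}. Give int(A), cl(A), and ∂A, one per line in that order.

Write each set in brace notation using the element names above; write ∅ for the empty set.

interior: largest open inside A is {e} (from ∅, {e})
cl via duality: int({a,d}) = ∅, so X∖∅ = {a,b,e,f,d,g}
cl∖int = {a,b,f,d,g}

int(A) = {e}
cl(A)  = {a,b,e,f,d,g}
∂A     = {a,b,f,d,g}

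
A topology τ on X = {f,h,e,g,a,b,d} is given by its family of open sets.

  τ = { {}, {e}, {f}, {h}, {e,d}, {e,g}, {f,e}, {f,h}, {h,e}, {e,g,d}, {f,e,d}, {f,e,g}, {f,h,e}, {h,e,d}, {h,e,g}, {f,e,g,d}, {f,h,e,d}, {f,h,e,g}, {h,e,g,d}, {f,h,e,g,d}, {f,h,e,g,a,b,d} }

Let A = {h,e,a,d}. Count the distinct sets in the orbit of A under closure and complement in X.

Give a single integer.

cl via duality: int({f,g,b}) = {f}, so X∖{f} = {h,e,g,a,b,d}
Write k for closure, c for complement:
  1. A     = {h,e,a,d}
  2. kA    = {h,e,g,a,b,d}
  3. cA    = {f,g,b}
  4. ckA   = {f}
  5. kcA   = {f,g,a,b}
  6. kckA  = {f,a,b}
  7. ckcA  = {h,e,d}
  8. ckckA = {h,e,g,d}
applying k or c yields no new set

8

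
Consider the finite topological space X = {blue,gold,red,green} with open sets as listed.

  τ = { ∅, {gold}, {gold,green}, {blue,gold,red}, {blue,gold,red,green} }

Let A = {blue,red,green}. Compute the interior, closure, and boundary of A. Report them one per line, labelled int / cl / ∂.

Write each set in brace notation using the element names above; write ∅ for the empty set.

int(A) = ∅
cl(A)  = {blue,red,green}
∂A     = {blue,red,green}

U open, U⊆A: ∅. int(A) = ⋃ = ∅
X∖A={gold}, int(X∖A)={gold}, hence cl(A)={blue,red,green}
∂A: remove int from cl → {blue,red,green}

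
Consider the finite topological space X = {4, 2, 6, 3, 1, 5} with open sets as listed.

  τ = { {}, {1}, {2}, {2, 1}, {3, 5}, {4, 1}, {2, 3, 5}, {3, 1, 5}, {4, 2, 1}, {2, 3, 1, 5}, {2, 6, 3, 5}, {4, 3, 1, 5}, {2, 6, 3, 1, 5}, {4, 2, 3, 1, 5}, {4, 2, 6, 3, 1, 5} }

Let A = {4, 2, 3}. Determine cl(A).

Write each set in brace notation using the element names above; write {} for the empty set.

complement {6, 1, 5}; its interior {1}; cl(A) = X∖{1} = {4, 2, 6, 3, 5}

{4, 2, 6, 3, 5}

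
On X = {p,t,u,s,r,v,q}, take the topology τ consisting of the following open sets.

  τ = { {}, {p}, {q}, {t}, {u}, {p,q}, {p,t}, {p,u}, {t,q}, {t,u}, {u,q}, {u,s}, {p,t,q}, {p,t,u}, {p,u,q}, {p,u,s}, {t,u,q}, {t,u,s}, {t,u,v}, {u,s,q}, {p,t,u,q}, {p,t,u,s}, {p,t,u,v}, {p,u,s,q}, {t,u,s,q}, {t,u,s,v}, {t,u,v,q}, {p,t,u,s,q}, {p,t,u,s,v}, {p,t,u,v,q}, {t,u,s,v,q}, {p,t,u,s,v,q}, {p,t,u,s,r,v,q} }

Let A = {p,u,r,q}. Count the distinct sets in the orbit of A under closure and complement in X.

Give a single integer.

X∖A={t,s,v}, int(X∖A)={t}, hence cl(A)={p,u,s,r,v,q}
Orbit (k=closure, c=complement):
  1. A     = {p,u,r,q}
  2. kA    = {p,u,s,r,v,q}
  3. cA    = {t,s,v}
  4. ckA   = {t}
  5. kcA   = {t,s,r,v}
  6. kckA  = {t,r,v}
  7. ckcA  = {p,u,q}
  8. ckckA = {p,u,s,q}
(closed under both — stop)

8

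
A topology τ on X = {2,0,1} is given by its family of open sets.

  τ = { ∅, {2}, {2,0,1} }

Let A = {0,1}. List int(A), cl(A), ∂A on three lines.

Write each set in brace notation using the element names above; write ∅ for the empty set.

open subsets of A: ∅; so int(A) = ∅
closure: X∖int(X∖A) = X∖{2} = {0,1}
∂A = {0,1} minus ∅ = {0,1}

int(A) = ∅
cl(A)  = {0,1}
∂A     = {0,1}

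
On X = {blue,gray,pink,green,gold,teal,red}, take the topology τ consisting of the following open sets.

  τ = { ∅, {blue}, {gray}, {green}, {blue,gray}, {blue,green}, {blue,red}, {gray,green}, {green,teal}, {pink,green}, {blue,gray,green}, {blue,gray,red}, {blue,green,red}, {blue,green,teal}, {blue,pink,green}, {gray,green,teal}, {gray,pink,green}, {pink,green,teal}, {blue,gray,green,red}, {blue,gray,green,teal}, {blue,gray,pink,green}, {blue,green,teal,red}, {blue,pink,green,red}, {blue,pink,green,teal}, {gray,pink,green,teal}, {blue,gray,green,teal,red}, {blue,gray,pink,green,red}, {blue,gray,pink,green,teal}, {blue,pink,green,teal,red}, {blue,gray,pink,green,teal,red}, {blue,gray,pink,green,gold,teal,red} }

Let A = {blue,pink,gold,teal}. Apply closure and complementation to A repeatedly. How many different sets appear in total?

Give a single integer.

X∖A={gray,green,red}, int(X∖A)={gray,green}, hence cl(A)={blue,pink,gold,teal,red}
Orbit (k=closure, c=complement):
  1. A     = {blue,pink,gold,teal}
  2. kA    = {blue,pink,gold,teal,red}
  3. cA    = {gray,green,red}
  4. ckA   = {gray,green}
  5. kcA   = {gray,pink,green,gold,teal,red}
  6. kckA  = {gray,pink,green,gold,teal}
  7. ckcA  = {blue}
  8. ckckA = {blue,red}
  9. kckcA = {blue,gold,red}
  10. ckckcA = {gray,pink,green,teal}
(closed under both — stop)

10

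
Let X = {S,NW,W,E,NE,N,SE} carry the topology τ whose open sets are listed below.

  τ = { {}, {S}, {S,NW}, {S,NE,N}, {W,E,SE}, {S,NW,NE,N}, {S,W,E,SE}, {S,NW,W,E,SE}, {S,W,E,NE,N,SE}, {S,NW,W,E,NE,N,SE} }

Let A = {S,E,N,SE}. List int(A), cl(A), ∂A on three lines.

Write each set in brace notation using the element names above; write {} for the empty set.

int(A) = {S}
cl(A)  = {S,NW,W,E,NE,N,SE}
∂A     = {NW,W,E,NE,N,SE}

opens ⊆ A: {}, {S}; union → int = {S}
complement {NW,W,NE}; its interior {}; cl(A) = X∖{} = {S,NW,W,E,NE,N,SE}
boundary = {S,NW,W,E,NE,N,SE} ∖ {S} = {NW,W,E,NE,N,SE}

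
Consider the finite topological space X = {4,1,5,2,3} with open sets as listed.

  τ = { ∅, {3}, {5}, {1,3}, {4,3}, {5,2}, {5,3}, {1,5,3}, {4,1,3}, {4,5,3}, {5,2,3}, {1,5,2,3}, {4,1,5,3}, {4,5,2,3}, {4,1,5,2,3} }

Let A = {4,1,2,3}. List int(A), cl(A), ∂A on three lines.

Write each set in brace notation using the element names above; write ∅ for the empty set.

opens ⊆ A: ∅, {3}, {4,3}, {1,3}, {4,1,3}; union → int = {4,1,3}
complement {5}; its interior {5}; cl(A) = X∖{5} = {4,1,2,3}
boundary = {4,1,2,3} ∖ {4,1,3} = {2}

int(A) = {4,1,3}
cl(A)  = {4,1,2,3}
∂A     = {2}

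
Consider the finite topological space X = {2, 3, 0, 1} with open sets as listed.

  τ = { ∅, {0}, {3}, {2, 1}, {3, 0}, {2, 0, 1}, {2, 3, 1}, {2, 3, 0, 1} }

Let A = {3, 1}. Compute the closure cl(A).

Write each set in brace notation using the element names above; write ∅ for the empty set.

cl via duality: int({2, 0}) = {0}, so X∖{0} = {2, 3, 1}

{2, 3, 1}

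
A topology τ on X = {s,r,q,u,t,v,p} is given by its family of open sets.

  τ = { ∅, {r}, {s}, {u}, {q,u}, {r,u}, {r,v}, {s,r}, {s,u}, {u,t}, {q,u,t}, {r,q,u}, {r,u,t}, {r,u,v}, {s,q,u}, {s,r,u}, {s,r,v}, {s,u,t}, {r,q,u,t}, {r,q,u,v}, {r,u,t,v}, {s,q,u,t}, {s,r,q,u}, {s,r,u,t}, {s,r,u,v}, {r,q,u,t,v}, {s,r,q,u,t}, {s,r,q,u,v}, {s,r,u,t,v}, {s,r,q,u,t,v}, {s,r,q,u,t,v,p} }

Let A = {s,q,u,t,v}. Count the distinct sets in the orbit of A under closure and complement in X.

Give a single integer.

8

complement {r,p}; its interior {r}; cl(A) = X∖{r} = {s,q,u,t,v,p}
With k = closure, c = complement:
  1. A     = {s,q,u,t,v}
  2. kA    = {s,q,u,t,v,p}
  3. cA    = {r,p}
  4. ckA   = {r}
  5. kcA   = {r,v,p}
  6. ckcA  = {s,q,u,t}
  7. kckcA = {s,q,u,t,p}
  8. ckckcA = {r,v}
k, c of each give nothing new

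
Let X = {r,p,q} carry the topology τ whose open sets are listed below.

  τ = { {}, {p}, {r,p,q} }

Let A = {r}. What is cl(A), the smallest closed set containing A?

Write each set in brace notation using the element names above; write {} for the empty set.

{r,q}

closure: X∖int(X∖A) = X∖{p} = {r,q}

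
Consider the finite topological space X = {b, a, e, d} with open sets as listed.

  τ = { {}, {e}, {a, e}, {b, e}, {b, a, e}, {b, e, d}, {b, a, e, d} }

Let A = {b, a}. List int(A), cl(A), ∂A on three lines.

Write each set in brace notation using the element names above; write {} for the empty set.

int(A) = {}
cl(A)  = {b, a, d}
∂A     = {b, a, d}

open subsets of A: {}; so int(A) = {}
closure: X∖int(X∖A) = X∖{e} = {b, a, d}
∂A = {b, a, d} minus {} = {b, a, d}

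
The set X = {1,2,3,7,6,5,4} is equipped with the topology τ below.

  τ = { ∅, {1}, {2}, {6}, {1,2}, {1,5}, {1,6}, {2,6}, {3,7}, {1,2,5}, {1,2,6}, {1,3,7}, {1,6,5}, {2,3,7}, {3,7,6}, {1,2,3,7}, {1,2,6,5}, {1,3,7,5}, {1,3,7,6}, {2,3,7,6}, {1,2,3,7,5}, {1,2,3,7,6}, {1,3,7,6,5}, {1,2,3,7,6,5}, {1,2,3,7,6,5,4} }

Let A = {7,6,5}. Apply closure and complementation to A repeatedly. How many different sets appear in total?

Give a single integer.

complement {1,2,3,4}; its interior {1,2}; cl(A) = X∖{1,2} = {3,7,6,5,4}
With k = closure, c = complement:
  1. A     = {7,6,5}
  2. kA    = {3,7,6,5,4}
  3. cA    = {1,2,3,4}
  4. ckA   = {1,2}
  5. kcA   = {1,2,3,7,5,4}
  6. kckA  = {1,2,5,4}
  7. ckcA  = {6}
  8. ckckA = {3,7,6}
  9. kckcA = {6,4}
  10. kckckA = {3,7,6,4}
  11. ckckcA = {1,2,3,7,5}
  12. ckckckA = {1,2,5}
k, c of each give nothing new

12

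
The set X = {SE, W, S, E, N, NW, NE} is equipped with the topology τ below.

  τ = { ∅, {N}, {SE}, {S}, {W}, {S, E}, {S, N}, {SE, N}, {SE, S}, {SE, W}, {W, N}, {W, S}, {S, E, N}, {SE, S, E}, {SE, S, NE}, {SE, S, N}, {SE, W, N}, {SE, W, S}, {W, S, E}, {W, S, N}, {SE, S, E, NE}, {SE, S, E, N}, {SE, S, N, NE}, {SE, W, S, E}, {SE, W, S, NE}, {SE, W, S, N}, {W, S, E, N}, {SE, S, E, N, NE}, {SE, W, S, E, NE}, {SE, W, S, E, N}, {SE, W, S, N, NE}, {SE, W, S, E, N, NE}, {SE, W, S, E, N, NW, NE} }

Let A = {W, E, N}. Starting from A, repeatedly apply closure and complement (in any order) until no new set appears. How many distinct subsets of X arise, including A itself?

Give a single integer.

closure: X∖int(X∖A) = X∖{SE, S, NE} = {W, E, N, NW}
Let k=closure and c=complement:
  1. A     = {W, E, N}
  2. kA    = {W, E, N, NW}
  3. cA    = {SE, S, NW, NE}
  4. ckA   = {SE, S, NE}
  5. kcA   = {SE, S, E, NW, NE}
  6. ckcA  = {W, N}
  7. kckcA = {W, N, NW}
  8. ckckcA = {SE, S, E, NE}
— saturated at 8

8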